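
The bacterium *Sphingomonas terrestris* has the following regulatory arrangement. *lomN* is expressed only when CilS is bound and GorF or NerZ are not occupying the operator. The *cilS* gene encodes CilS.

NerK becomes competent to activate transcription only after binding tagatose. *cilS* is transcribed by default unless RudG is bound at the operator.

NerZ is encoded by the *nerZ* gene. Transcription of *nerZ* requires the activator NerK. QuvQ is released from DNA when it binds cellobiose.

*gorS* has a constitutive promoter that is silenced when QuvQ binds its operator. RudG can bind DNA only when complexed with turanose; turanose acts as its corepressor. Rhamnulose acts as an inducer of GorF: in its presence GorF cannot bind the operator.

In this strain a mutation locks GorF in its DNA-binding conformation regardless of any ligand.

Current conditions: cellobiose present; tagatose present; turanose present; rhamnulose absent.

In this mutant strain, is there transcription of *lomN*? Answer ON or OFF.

OFF

Turanose is present, so RudG is active.
With repressor RudG bound, *cilS* is not transcribed.
So CilS is not produced.
GorF is constitutively active in this strain.
Tagatose is present, so NerK is active.
No repressor is bound and NerK is active, so *nerZ* is transcribed.
So NerZ is produced and active.
With repressor GorF bound, *lomN* is not transcribed.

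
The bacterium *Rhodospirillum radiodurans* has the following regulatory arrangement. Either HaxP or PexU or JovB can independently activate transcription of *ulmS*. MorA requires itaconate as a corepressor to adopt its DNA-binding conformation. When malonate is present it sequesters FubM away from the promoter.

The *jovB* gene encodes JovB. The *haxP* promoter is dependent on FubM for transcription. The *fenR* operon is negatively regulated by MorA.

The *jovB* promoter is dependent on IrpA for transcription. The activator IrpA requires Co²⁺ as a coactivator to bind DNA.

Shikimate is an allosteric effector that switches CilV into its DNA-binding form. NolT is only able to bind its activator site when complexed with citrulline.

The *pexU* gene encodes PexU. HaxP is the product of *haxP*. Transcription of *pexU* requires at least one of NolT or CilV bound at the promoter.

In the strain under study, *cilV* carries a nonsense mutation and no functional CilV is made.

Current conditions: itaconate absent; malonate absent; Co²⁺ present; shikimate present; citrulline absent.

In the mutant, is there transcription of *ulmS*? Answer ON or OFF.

ON

Malonate is absent, so FubM is active.
No repressor is bound and FubM is active, so *haxP* is transcribed.
So HaxP is produced and active.
Citrulline is absent, so NolT is inactive.
CilV is non-functional in this strain, so it has no effect.
No activator is available at the *pexU* promoter, so *pexU* is not transcribed.
So PexU is not produced.
Co²⁺ is present, so IrpA is active.
No repressor is bound and IrpA is active, so *jovB* is transcribed.
So JovB is produced and active.
Activator HaxP is present, so *ulmS* is transcribed.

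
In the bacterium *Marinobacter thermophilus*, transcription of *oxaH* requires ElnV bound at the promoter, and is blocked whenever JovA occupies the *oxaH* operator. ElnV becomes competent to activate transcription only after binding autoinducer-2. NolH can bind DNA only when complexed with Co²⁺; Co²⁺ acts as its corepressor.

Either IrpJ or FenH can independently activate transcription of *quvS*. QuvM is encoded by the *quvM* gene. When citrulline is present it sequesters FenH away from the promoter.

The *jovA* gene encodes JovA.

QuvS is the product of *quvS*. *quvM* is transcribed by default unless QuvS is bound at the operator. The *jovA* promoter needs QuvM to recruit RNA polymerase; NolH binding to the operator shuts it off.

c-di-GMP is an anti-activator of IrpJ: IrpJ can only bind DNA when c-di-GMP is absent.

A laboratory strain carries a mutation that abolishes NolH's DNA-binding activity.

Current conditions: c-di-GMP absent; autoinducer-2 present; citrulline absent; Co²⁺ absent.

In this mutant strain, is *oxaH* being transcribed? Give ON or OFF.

Autoinducer-2 is present, so ElnV is active.
NolH is non-functional in this strain, so it has no effect.
c-di-GMP is absent, so IrpJ is active.
Citrulline is absent, so FenH is active.
Activator IrpJ is present, so *quvS* is transcribed.
So QuvS is produced and active.
With repressor QuvS bound, *quvM* is not transcribed.
So QuvM is not produced.
Required activator QuvM is absent, so *jovA* is not transcribed.
So JovA is not produced.
No repressor is bound and ElnV is active, so *oxaH* is transcribed.

ON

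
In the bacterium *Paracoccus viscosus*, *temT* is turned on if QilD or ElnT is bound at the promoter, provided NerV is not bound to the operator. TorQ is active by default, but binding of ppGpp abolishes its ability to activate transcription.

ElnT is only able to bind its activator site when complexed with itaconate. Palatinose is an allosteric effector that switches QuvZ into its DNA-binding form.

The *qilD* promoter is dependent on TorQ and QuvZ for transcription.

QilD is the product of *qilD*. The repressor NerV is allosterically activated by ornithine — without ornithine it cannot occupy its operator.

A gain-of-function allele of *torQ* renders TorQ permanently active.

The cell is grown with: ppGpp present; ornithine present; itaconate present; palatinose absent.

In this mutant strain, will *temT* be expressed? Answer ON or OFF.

OFF

Ornithine is present, so NerV is active.
TorQ is constitutively active in this strain.
Palatinose is absent, so QuvZ is inactive.
Required activator QuvZ is absent, so *qilD* is not transcribed.
So QilD is not produced.
Itaconate is present, so ElnT is active.
With repressor NerV bound, *temT* is not transcribed.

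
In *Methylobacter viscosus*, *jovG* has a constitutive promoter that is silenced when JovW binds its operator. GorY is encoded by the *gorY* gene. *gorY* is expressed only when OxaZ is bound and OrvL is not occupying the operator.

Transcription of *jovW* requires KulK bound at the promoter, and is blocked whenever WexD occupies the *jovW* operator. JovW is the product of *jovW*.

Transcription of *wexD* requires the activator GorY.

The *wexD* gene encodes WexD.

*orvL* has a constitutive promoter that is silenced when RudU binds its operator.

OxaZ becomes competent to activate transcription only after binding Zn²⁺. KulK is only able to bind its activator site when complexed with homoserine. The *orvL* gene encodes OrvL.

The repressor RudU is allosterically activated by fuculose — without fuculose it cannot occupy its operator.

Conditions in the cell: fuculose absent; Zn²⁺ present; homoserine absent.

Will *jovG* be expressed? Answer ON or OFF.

ON

Fuculose is absent, so RudU is inactive.
With no repressor bound, *orvL* is transcribed.
So OrvL is produced and active.
Zn²⁺ is present, so OxaZ is active.
With repressor OrvL bound, *gorY* is not transcribed.
So GorY is not produced.
Required activator GorY is absent, so *wexD* is not transcribed.
So WexD is not produced.
Homoserine is absent, so KulK is inactive.
Required activator KulK is absent, so *jovW* is not transcribed.
So JovW is not produced.
With no repressor bound, *jovG* is transcribed.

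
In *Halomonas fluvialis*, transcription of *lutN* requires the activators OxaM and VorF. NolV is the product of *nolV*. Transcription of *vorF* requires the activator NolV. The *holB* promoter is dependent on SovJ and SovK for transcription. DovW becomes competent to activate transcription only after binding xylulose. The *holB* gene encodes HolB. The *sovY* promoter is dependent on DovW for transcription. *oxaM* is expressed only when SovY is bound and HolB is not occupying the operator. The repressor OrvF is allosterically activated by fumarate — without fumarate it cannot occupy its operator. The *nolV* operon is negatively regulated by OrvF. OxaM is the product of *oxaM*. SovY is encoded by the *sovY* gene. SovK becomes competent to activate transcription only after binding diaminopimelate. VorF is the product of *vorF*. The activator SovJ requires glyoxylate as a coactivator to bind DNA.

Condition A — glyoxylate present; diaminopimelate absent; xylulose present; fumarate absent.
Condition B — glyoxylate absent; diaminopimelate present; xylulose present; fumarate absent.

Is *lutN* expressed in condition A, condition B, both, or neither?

both

Condition A:
Glyoxylate is present, so SovJ is active.
Diaminopimelate is absent, so SovK is inactive.
Required activator SovK is absent, so *holB* is not transcribed.
So HolB is not produced.
Xylulose is present, so DovW is active.
No repressor is bound and DovW is active, so *sovY* is transcribed.
So SovY is produced and active.
No repressor is bound and SovY is active, so *oxaM* is transcribed.
So OxaM is produced and active.
Fumarate is absent, so OrvF is inactive.
With no repressor bound, *nolV* is transcribed.
So NolV is produced and active.
No repressor is bound and NolV is active, so *vorF* is transcribed.
So VorF is produced and active.
No repressor is bound and OxaM and VorF are active, so *lutN* is transcribed.
→ *lutN* is ON in A.
Condition B:
Glyoxylate is absent, so SovJ is inactive.
Diaminopimelate is present, so SovK is active.
Required activator SovJ is absent, so *holB* is not transcribed.
So HolB is not produced.
Xylulose is present, so DovW is active.
No repressor is bound and DovW is active, so *sovY* is transcribed.
So SovY is produced and active.
No repressor is bound and SovY is active, so *oxaM* is transcribed.
So OxaM is produced and active.
Fumarate is absent, so OrvF is inactive.
With no repressor bound, *nolV* is transcribed.
So NolV is produced and active.
No repressor is bound and NolV is active, so *vorF* is transcribed.
So VorF is produced and active.
No repressor is bound and OxaM and VorF are active, so *lutN* is transcribed.
→ *lutN* is ON in B.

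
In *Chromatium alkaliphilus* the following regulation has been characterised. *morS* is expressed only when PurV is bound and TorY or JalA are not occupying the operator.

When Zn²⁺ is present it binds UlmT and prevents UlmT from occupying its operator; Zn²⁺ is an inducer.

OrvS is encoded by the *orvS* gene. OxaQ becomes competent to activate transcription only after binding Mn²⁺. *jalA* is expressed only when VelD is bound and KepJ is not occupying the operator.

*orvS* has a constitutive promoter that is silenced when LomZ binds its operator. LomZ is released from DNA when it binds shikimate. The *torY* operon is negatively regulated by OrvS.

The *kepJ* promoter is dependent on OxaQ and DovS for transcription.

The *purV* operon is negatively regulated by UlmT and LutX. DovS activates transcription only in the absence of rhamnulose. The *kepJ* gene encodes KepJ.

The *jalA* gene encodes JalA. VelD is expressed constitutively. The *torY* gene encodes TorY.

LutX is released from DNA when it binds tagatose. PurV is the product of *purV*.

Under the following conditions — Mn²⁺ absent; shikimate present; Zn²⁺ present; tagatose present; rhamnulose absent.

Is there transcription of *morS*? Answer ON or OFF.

OFF

Zn²⁺ is present, so UlmT is inactive.
Tagatose is present, so LutX is inactive.
With no repressor bound, *purV* is transcribed.
So PurV is produced and active.
Shikimate is present, so LomZ is inactive.
With no repressor bound, *orvS* is transcribed.
So OrvS is produced and active.
With repressor OrvS bound, *torY* is not transcribed.
So TorY is not produced.
Mn²⁺ is absent, so OxaQ is inactive.
Rhamnulose is absent, so DovS is active.
Required activator OxaQ is absent, so *kepJ* is not transcribed.
So KepJ is not produced.
VelD is produced constitutively and is active.
No repressor is bound and VelD is active, so *jalA* is transcribed.
So JalA is produced and active.
With repressor JalA bound, *morS* is not transcribed.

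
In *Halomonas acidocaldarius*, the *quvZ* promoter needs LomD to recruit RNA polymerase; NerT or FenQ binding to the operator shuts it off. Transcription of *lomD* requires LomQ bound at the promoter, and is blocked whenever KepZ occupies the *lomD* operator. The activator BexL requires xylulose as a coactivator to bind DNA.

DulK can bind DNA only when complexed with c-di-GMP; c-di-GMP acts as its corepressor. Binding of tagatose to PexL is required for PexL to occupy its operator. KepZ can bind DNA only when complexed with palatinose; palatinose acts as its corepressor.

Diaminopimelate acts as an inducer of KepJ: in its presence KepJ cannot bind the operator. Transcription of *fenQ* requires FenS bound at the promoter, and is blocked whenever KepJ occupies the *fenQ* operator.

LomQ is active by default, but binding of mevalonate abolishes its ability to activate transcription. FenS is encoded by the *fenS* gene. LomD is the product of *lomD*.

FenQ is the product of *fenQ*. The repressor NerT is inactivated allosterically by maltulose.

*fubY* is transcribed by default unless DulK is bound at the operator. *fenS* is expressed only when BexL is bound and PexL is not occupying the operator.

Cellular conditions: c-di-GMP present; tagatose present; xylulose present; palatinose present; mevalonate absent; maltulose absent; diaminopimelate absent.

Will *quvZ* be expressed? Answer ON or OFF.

OFF

Palatinose is present, so KepZ is active.
Mevalonate is absent, so LomQ is active.
With repressor KepZ bound, *lomD* is not transcribed.
So LomD is not produced.
Maltulose is absent, so NerT is active.
Xylulose is present, so BexL is active.
Tagatose is present, so PexL is active.
With repressor PexL bound, *fenS* is not transcribed.
So FenS is not produced.
Diaminopimelate is absent, so KepJ is active.
With repressor KepJ bound, *fenQ* is not transcribed.
So FenQ is not produced.
With repressor NerT bound, *quvZ* is not transcribed.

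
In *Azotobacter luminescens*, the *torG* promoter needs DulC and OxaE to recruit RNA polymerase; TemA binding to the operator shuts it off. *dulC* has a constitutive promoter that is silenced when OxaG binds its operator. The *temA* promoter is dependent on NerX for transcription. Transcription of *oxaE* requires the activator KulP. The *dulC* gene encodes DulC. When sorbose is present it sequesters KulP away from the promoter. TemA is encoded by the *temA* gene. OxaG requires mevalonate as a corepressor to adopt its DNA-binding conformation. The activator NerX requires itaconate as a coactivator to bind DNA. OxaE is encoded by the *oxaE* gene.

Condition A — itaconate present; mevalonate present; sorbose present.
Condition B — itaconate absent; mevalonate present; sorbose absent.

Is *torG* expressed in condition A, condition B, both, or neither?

neither

Condition A:
Itaconate is present, so NerX is active.
No repressor is bound and NerX is active, so *temA* is transcribed.
So TemA is produced and active.
Mevalonate is present, so OxaG is active.
With repressor OxaG bound, *dulC* is not transcribed.
So DulC is not produced.
Sorbose is present, so KulP is inactive.
Required activator KulP is absent, so *oxaE* is not transcribed.
So OxaE is not produced.
With repressor TemA bound, *torG* is not transcribed.
→ *torG* is OFF in A.
Condition B:
Itaconate is absent, so NerX is inactive.
Required activator NerX is absent, so *temA* is not transcribed.
So TemA is not produced.
Mevalonate is present, so OxaG is active.
With repressor OxaG bound, *dulC* is not transcribed.
So DulC is not produced.
Sorbose is absent, so KulP is active.
No repressor is bound and KulP is active, so *oxaE* is transcribed.
So OxaE is produced and active.
Required activator DulC is absent, so *torG* is not transcribed.
→ *torG* is OFF in B.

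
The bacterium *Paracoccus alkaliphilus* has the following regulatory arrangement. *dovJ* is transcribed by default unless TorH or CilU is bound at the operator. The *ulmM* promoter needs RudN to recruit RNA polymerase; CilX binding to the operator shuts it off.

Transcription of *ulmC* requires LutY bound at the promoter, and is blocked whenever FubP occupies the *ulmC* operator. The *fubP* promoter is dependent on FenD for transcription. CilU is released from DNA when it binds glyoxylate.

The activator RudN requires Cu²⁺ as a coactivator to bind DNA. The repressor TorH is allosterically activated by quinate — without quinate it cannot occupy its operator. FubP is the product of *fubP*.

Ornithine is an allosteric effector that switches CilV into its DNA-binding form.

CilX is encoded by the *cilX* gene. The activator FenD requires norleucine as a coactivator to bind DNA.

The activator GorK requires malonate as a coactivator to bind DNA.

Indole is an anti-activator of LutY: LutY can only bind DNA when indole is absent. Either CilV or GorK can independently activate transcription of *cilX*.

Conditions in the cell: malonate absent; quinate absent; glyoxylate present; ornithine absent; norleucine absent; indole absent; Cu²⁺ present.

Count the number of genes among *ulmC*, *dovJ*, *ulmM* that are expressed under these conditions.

3

Indole is absent, so LutY is active.
Norleucine is absent, so FenD is inactive.
Required activator FenD is absent, so *fubP* is not transcribed.
So FubP is not produced.
No repressor is bound and LutY is active, so *ulmC* is transcribed.
→ *ulmC* is ON.
Quinate is absent, so TorH is inactive.
Glyoxylate is present, so CilU is inactive.
With no repressor bound, *dovJ* is transcribed.
→ *dovJ* is ON.
Ornithine is absent, so CilV is inactive.
Malonate is absent, so GorK is inactive.
No activator is available at the *cilX* promoter, so *cilX* is not transcribed.
So CilX is not produced.
Cu²⁺ is present, so RudN is active.
No repressor is bound and RudN is active, so *ulmM* is transcribed.
→ *ulmM* is ON.
3 of the 3 genes are transcribed.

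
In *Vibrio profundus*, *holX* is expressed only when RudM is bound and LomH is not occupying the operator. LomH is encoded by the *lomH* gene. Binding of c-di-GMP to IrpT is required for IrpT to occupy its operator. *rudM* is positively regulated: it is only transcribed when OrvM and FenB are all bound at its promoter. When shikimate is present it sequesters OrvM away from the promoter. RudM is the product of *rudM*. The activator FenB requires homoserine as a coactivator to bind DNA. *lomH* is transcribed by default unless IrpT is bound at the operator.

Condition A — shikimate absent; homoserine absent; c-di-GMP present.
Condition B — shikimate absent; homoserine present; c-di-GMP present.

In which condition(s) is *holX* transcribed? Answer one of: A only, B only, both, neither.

B only

Condition A:
Shikimate is absent, so OrvM is active.
Homoserine is absent, so FenB is inactive.
Required activator FenB is absent, so *rudM* is not transcribed.
So RudM is not produced.
c-di-GMP is present, so IrpT is active.
With repressor IrpT bound, *lomH* is not transcribed.
So LomH is not produced.
Required activator RudM is absent, so *holX* is not transcribed.
→ *holX* is OFF in A.
Condition B:
Shikimate is absent, so OrvM is active.
Homoserine is present, so FenB is active.
No repressor is bound and OrvM and FenB are active, so *rudM* is transcribed.
So RudM is produced and active.
c-di-GMP is present, so IrpT is active.
With repressor IrpT bound, *lomH* is not transcribed.
So LomH is not produced.
No repressor is bound and RudM is active, so *holX* is transcribed.
→ *holX* is ON in B.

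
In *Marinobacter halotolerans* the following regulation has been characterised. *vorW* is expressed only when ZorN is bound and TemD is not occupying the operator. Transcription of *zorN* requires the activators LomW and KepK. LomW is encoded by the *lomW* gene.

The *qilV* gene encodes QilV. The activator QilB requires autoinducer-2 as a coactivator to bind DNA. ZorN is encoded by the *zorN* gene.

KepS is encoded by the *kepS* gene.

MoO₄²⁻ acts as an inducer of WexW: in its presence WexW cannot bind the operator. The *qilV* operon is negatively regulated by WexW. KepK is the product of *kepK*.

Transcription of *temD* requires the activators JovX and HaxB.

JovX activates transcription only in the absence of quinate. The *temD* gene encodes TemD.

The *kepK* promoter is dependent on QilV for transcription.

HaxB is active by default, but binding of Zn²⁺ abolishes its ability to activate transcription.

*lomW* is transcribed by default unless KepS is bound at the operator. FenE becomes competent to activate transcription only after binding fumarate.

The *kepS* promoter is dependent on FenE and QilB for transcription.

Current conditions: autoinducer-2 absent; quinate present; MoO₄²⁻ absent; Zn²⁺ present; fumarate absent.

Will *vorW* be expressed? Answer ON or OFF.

Quinate is present, so JovX is inactive.
Zn²⁺ is present, so HaxB is inactive.
Required activator JovX is absent, so *temD* is not transcribed.
So TemD is not produced.
Fumarate is absent, so FenE is inactive.
Autoinducer-2 is absent, so QilB is inactive.
Required activator FenE is absent, so *kepS* is not transcribed.
So KepS is not produced.
With no repressor bound, *lomW* is transcribed.
So LomW is produced and active.
MoO₄²⁻ is absent, so WexW is active.
With repressor WexW bound, *qilV* is not transcribed.
So QilV is not produced.
Required activator QilV is absent, so *kepK* is not transcribed.
So KepK is not produced.
Required activator KepK is absent, so *zorN* is not transcribed.
So ZorN is not produced.
Required activator ZorN is absent, so *vorW* is not transcribed.

OFF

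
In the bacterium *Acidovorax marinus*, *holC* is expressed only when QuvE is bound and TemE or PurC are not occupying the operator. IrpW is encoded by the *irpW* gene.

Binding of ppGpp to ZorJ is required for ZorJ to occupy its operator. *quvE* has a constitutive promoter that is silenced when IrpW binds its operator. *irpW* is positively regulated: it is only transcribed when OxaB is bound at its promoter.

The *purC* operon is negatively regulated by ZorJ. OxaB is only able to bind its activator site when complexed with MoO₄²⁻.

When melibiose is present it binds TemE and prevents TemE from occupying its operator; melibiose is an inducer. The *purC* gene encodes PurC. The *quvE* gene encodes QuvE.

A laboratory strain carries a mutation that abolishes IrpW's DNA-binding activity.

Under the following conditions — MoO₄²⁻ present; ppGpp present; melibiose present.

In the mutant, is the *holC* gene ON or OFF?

ON

IrpW is non-functional in this strain, so it has no effect.
With no repressor bound, *quvE* is transcribed.
So QuvE is produced and active.
Melibiose is present, so TemE is inactive.
ppGpp is present, so ZorJ is active.
With repressor ZorJ bound, *purC* is not transcribed.
So PurC is not produced.
No repressor is bound and QuvE is active, so *holC* is transcribed.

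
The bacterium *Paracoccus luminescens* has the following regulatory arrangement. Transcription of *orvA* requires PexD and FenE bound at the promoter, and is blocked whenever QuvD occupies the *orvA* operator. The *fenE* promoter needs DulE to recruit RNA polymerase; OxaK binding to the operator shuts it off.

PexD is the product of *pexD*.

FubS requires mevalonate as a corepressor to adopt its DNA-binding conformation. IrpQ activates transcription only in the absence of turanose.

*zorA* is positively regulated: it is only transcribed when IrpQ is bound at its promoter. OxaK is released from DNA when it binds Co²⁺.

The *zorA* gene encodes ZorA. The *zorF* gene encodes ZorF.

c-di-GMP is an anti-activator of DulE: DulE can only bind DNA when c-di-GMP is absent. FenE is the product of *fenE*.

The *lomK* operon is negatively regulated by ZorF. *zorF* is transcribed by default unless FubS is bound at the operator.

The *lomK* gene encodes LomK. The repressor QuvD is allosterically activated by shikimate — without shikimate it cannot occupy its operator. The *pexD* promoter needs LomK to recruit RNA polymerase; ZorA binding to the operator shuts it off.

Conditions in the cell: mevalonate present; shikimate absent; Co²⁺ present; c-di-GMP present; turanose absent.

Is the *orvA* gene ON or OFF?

Mevalonate is present, so FubS is active.
With repressor FubS bound, *zorF* is not transcribed.
So ZorF is not produced.
With no repressor bound, *lomK* is transcribed.
So LomK is produced and active.
Turanose is absent, so IrpQ is active.
No repressor is bound and IrpQ is active, so *zorA* is transcribed.
So ZorA is produced and active.
With repressor ZorA bound, *pexD* is not transcribed.
So PexD is not produced.
Shikimate is absent, so QuvD is inactive.
c-di-GMP is present, so DulE is inactive.
Co²⁺ is present, so OxaK is inactive.
Required activator DulE is absent, so *fenE* is not transcribed.
So FenE is not produced.
Required activator PexD is absent, so *orvA* is not transcribed.

OFF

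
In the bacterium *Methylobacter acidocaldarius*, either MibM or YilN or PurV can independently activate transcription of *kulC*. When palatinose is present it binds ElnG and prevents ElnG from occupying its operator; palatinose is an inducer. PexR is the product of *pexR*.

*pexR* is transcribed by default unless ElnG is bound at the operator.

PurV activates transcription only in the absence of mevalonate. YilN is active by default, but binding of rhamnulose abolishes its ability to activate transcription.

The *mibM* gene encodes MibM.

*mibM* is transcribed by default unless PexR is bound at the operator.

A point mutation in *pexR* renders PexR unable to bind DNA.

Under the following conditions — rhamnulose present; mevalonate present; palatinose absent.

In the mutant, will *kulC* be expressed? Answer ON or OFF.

PexR is non-functional in this strain, so it has no effect.
With no repressor bound, *mibM* is transcribed.
So MibM is produced and active.
Rhamnulose is present, so YilN is inactive.
Mevalonate is present, so PurV is inactive.
Activator MibM is present, so *kulC* is transcribed.

ON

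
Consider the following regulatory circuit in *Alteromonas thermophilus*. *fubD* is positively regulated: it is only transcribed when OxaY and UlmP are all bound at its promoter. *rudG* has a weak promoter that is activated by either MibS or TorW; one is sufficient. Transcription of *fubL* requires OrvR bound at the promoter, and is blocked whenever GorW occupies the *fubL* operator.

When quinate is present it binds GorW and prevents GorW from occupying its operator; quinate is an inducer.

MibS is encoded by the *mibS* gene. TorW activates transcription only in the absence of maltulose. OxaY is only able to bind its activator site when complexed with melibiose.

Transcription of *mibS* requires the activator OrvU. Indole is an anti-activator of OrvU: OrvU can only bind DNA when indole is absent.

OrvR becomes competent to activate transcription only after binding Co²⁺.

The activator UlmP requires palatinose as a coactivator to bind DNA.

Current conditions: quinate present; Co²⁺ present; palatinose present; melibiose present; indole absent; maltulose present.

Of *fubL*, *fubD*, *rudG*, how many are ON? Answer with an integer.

3

Co²⁺ is present, so OrvR is active.
Quinate is present, so GorW is inactive.
No repressor is bound and OrvR is active, so *fubL* is transcribed.
→ *fubL* is ON.
Melibiose is present, so OxaY is active.
Palatinose is present, so UlmP is active.
No repressor is bound and OxaY and UlmP are active, so *fubD* is transcribed.
→ *fubD* is ON.
Indole is absent, so OrvU is active.
No repressor is bound and OrvU is active, so *mibS* is transcribed.
So MibS is produced and active.
Maltulose is present, so TorW is inactive.
Activator MibS is present, so *rudG* is transcribed.
→ *rudG* is ON.
3 of the 3 genes are transcribed.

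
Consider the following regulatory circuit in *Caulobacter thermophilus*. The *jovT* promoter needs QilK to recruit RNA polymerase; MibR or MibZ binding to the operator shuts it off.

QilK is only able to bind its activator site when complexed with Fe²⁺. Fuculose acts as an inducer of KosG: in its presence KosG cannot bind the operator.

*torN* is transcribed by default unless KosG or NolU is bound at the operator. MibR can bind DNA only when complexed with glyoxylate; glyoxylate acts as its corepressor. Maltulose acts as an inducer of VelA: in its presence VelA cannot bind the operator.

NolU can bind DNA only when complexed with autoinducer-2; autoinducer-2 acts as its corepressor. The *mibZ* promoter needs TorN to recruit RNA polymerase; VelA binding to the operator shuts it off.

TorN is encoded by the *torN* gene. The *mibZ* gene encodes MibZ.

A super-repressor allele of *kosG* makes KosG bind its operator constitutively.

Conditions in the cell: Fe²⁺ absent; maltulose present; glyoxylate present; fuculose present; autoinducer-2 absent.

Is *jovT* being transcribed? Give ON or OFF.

OFF

Glyoxylate is present, so MibR is active.
Maltulose is present, so VelA is inactive.
KosG is constitutively active in this strain.
Autoinducer-2 is absent, so NolU is inactive.
With repressor KosG bound, *torN* is not transcribed.
So TorN is not produced.
Required activator TorN is absent, so *mibZ* is not transcribed.
So MibZ is not produced.
Fe²⁺ is absent, so QilK is inactive.
With repressor MibR bound, *jovT* is not transcribed.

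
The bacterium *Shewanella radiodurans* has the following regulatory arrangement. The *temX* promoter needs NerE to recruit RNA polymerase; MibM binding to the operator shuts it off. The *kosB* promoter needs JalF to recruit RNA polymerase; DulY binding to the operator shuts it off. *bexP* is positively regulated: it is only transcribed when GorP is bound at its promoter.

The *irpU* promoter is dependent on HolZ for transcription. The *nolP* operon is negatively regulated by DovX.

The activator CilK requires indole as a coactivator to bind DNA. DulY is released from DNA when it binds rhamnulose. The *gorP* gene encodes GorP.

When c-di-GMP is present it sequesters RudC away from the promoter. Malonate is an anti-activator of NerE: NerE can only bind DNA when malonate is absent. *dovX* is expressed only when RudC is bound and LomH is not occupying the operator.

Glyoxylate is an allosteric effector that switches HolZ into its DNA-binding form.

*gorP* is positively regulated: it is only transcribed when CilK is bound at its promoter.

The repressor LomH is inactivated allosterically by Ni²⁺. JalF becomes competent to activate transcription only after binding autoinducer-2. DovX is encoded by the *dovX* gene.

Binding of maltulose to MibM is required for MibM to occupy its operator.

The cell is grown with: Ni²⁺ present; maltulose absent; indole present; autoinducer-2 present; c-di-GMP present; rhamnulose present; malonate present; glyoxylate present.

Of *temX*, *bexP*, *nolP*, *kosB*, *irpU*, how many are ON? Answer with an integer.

Malonate is present, so NerE is inactive.
Maltulose is absent, so MibM is inactive.
Required activator NerE is absent, so *temX* is not transcribed.
→ *temX* is OFF.
Indole is present, so CilK is active.
No repressor is bound and CilK is active, so *gorP* is transcribed.
So GorP is produced and active.
No repressor is bound and GorP is active, so *bexP* is transcribed.
→ *bexP* is ON.
Ni²⁺ is present, so LomH is inactive.
c-di-GMP is present, so RudC is inactive.
Required activator RudC is absent, so *dovX* is not transcribed.
So DovX is not produced.
With no repressor bound, *nolP* is transcribed.
→ *nolP* is ON.
Autoinducer-2 is present, so JalF is active.
Rhamnulose is present, so DulY is inactive.
No repressor is bound and JalF is active, so *kosB* is transcribed.
→ *kosB* is ON.
Glyoxylate is present, so HolZ is active.
No repressor is bound and HolZ is active, so *irpU* is transcribed.
→ *irpU* is ON.
4 of the 5 genes are transcribed.

4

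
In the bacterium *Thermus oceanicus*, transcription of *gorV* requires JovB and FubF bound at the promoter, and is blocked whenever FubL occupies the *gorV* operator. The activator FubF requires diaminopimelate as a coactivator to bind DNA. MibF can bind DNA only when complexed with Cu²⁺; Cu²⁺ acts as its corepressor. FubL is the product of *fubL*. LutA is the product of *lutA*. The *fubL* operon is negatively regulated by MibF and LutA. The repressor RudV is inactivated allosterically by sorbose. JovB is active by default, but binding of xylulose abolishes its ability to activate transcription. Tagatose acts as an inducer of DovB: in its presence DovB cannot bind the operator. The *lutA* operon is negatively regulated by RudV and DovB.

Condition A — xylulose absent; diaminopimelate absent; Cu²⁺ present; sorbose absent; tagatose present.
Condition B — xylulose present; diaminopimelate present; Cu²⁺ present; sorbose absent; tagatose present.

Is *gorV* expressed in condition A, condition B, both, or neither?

neither

Condition A:
Xylulose is absent, so JovB is active.
Diaminopimelate is absent, so FubF is inactive.
Cu²⁺ is present, so MibF is active.
Sorbose is absent, so RudV is active.
Tagatose is present, so DovB is inactive.
With repressor RudV bound, *lutA* is not transcribed.
So LutA is not produced.
With repressor MibF bound, *fubL* is not transcribed.
So FubL is not produced.
Required activator FubF is absent, so *gorV* is not transcribed.
→ *gorV* is OFF in A.
Condition B:
Xylulose is present, so JovB is inactive.
Diaminopimelate is present, so FubF is active.
Cu²⁺ is present, so MibF is active.
Sorbose is absent, so RudV is active.
Tagatose is present, so DovB is inactive.
With repressor RudV bound, *lutA* is not transcribed.
So LutA is not produced.
With repressor MibF bound, *fubL* is not transcribed.
So FubL is not produced.
Required activator JovB is absent, so *gorV* is not transcribed.
→ *gorV* is OFF in B.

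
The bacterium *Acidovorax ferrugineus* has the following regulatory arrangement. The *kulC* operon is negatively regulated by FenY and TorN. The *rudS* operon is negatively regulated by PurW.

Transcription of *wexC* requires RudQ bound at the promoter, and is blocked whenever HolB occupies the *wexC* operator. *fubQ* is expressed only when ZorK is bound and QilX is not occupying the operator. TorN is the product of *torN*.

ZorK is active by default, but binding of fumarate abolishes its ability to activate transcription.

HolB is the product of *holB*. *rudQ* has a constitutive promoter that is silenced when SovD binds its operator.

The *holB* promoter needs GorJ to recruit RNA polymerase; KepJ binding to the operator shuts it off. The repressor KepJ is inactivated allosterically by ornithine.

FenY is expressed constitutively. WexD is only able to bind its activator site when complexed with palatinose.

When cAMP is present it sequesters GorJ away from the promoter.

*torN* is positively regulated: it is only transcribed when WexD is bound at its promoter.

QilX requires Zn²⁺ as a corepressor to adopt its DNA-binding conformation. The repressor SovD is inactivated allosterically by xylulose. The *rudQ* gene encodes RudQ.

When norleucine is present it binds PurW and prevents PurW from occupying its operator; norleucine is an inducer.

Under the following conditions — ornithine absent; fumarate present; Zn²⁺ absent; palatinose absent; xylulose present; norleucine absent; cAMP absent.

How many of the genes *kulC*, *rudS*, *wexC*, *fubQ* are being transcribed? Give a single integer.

FenY is produced constitutively and is active.
Palatinose is absent, so WexD is inactive.
Required activator WexD is absent, so *torN* is not transcribed.
So TorN is not produced.
With repressor FenY bound, *kulC* is not transcribed.
→ *kulC* is OFF.
Norleucine is absent, so PurW is active.
With repressor PurW bound, *rudS* is not transcribed.
→ *rudS* is OFF.
Xylulose is present, so SovD is inactive.
With no repressor bound, *rudQ* is transcribed.
So RudQ is produced and active.
cAMP is absent, so GorJ is active.
Ornithine is absent, so KepJ is active.
With repressor KepJ bound, *holB* is not transcribed.
So HolB is not produced.
No repressor is bound and RudQ is active, so *wexC* is transcribed.
→ *wexC* is ON.
Fumarate is present, so ZorK is inactive.
Zn²⁺ is absent, so QilX is inactive.
Required activator ZorK is absent, so *fubQ* is not transcribed.
→ *fubQ* is OFF.
1 of the 4 genes is transcribed.

1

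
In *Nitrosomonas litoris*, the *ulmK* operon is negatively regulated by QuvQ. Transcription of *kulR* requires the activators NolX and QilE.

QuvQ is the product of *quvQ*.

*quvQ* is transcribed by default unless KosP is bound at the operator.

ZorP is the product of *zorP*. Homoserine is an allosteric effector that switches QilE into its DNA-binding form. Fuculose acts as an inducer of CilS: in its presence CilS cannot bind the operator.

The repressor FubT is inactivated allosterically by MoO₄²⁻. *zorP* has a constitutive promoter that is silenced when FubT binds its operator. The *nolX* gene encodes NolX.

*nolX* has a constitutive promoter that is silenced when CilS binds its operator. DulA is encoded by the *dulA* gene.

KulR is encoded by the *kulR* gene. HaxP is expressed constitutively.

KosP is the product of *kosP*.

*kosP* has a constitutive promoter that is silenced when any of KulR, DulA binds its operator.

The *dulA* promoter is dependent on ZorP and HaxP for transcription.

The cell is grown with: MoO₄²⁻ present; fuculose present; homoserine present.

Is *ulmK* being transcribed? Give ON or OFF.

Fuculose is present, so CilS is inactive.
With no repressor bound, *nolX* is transcribed.
So NolX is produced and active.
Homoserine is present, so QilE is active.
No repressor is bound and NolX and QilE are active, so *kulR* is transcribed.
So KulR is produced and active.
MoO₄²⁻ is present, so FubT is inactive.
With no repressor bound, *zorP* is transcribed.
So ZorP is produced and active.
HaxP is produced constitutively and is active.
No repressor is bound and ZorP and HaxP are active, so *dulA* is transcribed.
So DulA is produced and active.
With repressor KulR bound, *kosP* is not transcribed.
So KosP is not produced.
With no repressor bound, *quvQ* is transcribed.
So QuvQ is produced and active.
With repressor QuvQ bound, *ulmK* is not transcribed.

OFF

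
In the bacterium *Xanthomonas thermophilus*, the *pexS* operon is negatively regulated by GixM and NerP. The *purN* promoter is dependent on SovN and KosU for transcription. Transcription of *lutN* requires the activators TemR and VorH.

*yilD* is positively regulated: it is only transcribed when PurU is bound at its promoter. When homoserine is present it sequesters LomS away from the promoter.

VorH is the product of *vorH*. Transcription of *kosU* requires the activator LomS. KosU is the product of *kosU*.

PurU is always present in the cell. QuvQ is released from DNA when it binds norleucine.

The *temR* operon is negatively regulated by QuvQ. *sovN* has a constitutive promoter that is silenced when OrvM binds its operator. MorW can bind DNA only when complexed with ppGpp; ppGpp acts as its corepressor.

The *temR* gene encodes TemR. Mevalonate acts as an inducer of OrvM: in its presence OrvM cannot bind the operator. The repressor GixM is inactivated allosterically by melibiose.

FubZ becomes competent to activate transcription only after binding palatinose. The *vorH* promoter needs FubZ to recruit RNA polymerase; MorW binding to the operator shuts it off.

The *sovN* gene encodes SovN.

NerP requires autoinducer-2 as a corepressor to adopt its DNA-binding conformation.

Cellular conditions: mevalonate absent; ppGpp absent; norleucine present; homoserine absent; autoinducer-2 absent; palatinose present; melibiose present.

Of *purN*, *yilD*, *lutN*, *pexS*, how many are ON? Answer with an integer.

Mevalonate is absent, so OrvM is active.
With repressor OrvM bound, *sovN* is not transcribed.
So SovN is not produced.
Homoserine is absent, so LomS is active.
No repressor is bound and LomS is active, so *kosU* is transcribed.
So KosU is produced and active.
Required activator SovN is absent, so *purN* is not transcribed.
→ *purN* is OFF.
PurU is produced constitutively and is active.
No repressor is bound and PurU is active, so *yilD* is transcribed.
→ *yilD* is ON.
Norleucine is present, so QuvQ is inactive.
With no repressor bound, *temR* is transcribed.
So TemR is produced and active.
ppGpp is absent, so MorW is inactive.
Palatinose is present, so FubZ is active.
No repressor is bound and FubZ is active, so *vorH* is transcribed.
So VorH is produced and active.
No repressor is bound and TemR and VorH are active, so *lutN* is transcribed.
→ *lutN* is ON.
Melibiose is present, so GixM is inactive.
Autoinducer-2 is absent, so NerP is inactive.
With no repressor bound, *pexS* is transcribed.
→ *pexS* is ON.
3 of the 4 genes are transcribed.

3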